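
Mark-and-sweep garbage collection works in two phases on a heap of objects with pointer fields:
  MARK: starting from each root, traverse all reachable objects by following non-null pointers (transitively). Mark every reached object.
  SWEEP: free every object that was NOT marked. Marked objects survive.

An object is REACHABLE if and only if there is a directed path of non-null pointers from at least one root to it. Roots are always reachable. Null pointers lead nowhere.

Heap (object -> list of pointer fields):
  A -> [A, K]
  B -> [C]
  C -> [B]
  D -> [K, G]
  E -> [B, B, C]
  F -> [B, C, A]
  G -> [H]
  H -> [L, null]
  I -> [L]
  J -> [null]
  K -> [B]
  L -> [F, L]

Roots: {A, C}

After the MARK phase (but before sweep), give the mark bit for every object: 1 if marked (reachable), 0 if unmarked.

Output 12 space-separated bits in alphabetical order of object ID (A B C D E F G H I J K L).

Roots: A C
Mark A: refs=A K, marked=A
Mark C: refs=B, marked=A C
Mark K: refs=B, marked=A C K
Mark B: refs=C, marked=A B C K
Unmarked (collected): D E F G H I J L

Answer: 1 1 1 0 0 0 0 0 0 0 1 0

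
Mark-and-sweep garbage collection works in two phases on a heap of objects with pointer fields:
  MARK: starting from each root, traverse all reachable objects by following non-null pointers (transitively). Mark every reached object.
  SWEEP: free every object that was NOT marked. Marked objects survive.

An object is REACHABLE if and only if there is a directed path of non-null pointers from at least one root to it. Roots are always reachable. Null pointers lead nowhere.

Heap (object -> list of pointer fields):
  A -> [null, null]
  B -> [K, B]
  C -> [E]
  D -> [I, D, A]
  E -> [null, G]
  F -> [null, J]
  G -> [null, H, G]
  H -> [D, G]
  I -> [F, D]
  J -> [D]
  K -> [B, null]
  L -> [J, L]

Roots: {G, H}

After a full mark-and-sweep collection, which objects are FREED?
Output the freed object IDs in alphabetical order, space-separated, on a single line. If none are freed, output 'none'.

Answer: B C E K L

Derivation:
Roots: G H
Mark G: refs=null H G, marked=G
Mark H: refs=D G, marked=G H
Mark D: refs=I D A, marked=D G H
Mark I: refs=F D, marked=D G H I
Mark A: refs=null null, marked=A D G H I
Mark F: refs=null J, marked=A D F G H I
Mark J: refs=D, marked=A D F G H I J
Unmarked (collected): B C E K L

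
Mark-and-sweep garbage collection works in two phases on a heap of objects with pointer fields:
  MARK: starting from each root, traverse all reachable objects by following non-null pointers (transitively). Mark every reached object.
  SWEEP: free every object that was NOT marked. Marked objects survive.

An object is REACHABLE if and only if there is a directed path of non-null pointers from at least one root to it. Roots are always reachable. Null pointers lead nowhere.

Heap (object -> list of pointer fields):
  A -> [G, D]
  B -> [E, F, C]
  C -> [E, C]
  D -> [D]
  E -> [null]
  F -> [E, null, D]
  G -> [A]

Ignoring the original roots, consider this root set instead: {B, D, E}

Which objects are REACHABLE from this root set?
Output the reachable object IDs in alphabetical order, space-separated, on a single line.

Answer: B C D E F

Derivation:
Roots: B D E
Mark B: refs=E F C, marked=B
Mark D: refs=D, marked=B D
Mark E: refs=null, marked=B D E
Mark F: refs=E null D, marked=B D E F
Mark C: refs=E C, marked=B C D E F
Unmarked (collected): A G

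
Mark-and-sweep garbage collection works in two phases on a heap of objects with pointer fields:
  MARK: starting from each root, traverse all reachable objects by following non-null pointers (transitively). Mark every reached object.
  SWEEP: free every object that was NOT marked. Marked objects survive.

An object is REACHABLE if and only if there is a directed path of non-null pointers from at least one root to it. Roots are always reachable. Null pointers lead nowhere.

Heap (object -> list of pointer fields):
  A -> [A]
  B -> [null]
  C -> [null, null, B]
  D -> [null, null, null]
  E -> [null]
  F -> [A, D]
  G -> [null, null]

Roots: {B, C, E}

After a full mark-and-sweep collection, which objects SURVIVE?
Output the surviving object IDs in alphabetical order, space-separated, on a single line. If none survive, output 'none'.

Answer: B C E

Derivation:
Roots: B C E
Mark B: refs=null, marked=B
Mark C: refs=null null B, marked=B C
Mark E: refs=null, marked=B C E
Unmarked (collected): A D F G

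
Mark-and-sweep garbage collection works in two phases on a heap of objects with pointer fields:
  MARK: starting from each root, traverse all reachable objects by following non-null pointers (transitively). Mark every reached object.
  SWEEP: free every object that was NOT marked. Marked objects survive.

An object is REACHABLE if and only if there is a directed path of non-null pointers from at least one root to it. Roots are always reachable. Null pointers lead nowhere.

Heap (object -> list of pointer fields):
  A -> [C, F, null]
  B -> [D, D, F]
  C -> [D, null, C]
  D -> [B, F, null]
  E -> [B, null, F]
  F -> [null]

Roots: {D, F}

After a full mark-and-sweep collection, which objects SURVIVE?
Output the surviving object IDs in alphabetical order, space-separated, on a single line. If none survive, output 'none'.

Roots: D F
Mark D: refs=B F null, marked=D
Mark F: refs=null, marked=D F
Mark B: refs=D D F, marked=B D F
Unmarked (collected): A C E

Answer: B D F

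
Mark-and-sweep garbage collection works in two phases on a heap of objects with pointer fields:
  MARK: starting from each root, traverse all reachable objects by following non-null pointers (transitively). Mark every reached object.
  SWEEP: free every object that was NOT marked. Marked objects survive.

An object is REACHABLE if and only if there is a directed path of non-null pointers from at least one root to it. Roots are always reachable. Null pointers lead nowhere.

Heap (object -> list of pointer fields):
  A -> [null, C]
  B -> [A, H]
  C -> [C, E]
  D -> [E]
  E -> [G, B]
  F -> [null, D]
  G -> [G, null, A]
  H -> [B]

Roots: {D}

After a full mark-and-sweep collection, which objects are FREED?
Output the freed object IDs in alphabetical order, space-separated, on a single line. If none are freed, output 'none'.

Answer: F

Derivation:
Roots: D
Mark D: refs=E, marked=D
Mark E: refs=G B, marked=D E
Mark G: refs=G null A, marked=D E G
Mark B: refs=A H, marked=B D E G
Mark A: refs=null C, marked=A B D E G
Mark H: refs=B, marked=A B D E G H
Mark C: refs=C E, marked=A B C D E G H
Unmarked (collected): F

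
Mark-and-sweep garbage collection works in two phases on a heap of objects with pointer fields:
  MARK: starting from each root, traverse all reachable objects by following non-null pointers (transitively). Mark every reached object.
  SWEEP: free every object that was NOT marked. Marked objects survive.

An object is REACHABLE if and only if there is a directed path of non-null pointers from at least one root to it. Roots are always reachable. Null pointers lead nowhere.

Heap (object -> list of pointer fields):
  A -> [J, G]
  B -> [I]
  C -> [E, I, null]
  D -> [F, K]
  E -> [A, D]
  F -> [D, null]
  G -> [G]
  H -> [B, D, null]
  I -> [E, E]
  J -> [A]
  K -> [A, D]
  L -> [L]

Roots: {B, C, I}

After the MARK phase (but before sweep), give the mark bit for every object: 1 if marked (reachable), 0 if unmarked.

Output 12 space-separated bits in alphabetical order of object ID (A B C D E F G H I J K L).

Roots: B C I
Mark B: refs=I, marked=B
Mark C: refs=E I null, marked=B C
Mark I: refs=E E, marked=B C I
Mark E: refs=A D, marked=B C E I
Mark A: refs=J G, marked=A B C E I
Mark D: refs=F K, marked=A B C D E I
Mark J: refs=A, marked=A B C D E I J
Mark G: refs=G, marked=A B C D E G I J
Mark F: refs=D null, marked=A B C D E F G I J
Mark K: refs=A D, marked=A B C D E F G I J K
Unmarked (collected): H L

Answer: 1 1 1 1 1 1 1 0 1 1 1 0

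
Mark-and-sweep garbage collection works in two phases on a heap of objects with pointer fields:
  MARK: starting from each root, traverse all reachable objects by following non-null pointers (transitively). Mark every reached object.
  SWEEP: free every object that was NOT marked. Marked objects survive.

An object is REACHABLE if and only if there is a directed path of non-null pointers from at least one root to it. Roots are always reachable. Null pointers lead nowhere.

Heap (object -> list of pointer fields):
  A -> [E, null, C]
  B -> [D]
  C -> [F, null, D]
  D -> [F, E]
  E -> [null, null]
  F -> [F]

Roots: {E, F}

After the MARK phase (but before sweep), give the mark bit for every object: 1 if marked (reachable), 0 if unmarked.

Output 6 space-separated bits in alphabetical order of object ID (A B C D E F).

Roots: E F
Mark E: refs=null null, marked=E
Mark F: refs=F, marked=E F
Unmarked (collected): A B C D

Answer: 0 0 0 0 1 1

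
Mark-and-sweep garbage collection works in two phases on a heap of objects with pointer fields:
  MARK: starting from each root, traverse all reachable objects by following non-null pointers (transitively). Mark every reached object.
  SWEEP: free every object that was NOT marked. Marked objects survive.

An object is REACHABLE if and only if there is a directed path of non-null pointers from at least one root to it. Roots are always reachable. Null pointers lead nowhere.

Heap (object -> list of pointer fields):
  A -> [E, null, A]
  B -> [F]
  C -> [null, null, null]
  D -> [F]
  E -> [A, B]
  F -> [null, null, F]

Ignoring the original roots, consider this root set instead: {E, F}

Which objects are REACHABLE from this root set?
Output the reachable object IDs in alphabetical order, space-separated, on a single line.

Answer: A B E F

Derivation:
Roots: E F
Mark E: refs=A B, marked=E
Mark F: refs=null null F, marked=E F
Mark A: refs=E null A, marked=A E F
Mark B: refs=F, marked=A B E F
Unmarked (collected): C D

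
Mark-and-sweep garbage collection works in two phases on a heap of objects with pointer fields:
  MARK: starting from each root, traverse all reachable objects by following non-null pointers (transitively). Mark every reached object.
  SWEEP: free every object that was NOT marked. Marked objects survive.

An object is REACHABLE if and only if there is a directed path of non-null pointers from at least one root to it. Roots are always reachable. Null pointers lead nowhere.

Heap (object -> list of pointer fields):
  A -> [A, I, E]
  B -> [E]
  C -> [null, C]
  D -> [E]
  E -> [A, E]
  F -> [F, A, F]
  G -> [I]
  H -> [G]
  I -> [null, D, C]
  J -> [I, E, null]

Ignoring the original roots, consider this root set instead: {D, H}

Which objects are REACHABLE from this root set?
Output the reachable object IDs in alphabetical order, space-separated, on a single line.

Answer: A C D E G H I

Derivation:
Roots: D H
Mark D: refs=E, marked=D
Mark H: refs=G, marked=D H
Mark E: refs=A E, marked=D E H
Mark G: refs=I, marked=D E G H
Mark A: refs=A I E, marked=A D E G H
Mark I: refs=null D C, marked=A D E G H I
Mark C: refs=null C, marked=A C D E G H I
Unmarked (collected): B F J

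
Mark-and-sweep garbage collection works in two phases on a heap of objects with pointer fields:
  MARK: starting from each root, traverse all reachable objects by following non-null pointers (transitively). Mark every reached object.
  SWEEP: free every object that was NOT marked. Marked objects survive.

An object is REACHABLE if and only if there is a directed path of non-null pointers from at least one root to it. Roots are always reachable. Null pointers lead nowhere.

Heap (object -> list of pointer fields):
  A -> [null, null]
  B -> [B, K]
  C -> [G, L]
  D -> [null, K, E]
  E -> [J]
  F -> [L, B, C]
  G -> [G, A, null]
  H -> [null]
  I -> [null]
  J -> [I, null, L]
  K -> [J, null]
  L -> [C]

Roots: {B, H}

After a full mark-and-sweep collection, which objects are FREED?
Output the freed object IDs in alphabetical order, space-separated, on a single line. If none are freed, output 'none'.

Answer: D E F

Derivation:
Roots: B H
Mark B: refs=B K, marked=B
Mark H: refs=null, marked=B H
Mark K: refs=J null, marked=B H K
Mark J: refs=I null L, marked=B H J K
Mark I: refs=null, marked=B H I J K
Mark L: refs=C, marked=B H I J K L
Mark C: refs=G L, marked=B C H I J K L
Mark G: refs=G A null, marked=B C G H I J K L
Mark A: refs=null null, marked=A B C G H I J K L
Unmarked (collected): D E F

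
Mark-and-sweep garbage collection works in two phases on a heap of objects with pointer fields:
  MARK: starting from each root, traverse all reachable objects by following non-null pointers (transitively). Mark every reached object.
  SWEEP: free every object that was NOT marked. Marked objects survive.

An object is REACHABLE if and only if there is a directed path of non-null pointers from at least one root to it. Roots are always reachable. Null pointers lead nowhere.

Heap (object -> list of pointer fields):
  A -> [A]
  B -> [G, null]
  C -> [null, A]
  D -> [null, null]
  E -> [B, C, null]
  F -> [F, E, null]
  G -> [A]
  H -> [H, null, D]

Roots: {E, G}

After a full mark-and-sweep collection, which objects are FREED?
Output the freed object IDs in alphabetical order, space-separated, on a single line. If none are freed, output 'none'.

Answer: D F H

Derivation:
Roots: E G
Mark E: refs=B C null, marked=E
Mark G: refs=A, marked=E G
Mark B: refs=G null, marked=B E G
Mark C: refs=null A, marked=B C E G
Mark A: refs=A, marked=A B C E G
Unmarked (collected): D F H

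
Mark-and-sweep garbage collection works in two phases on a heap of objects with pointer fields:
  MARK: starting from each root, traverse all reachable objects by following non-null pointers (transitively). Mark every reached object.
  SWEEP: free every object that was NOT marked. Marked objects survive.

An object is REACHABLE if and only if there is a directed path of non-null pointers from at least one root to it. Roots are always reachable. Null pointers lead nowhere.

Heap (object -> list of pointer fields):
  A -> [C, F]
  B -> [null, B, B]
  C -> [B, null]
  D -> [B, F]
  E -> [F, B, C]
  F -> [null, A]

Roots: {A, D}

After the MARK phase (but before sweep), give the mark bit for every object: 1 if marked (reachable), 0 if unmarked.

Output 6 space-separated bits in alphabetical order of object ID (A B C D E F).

Answer: 1 1 1 1 0 1

Derivation:
Roots: A D
Mark A: refs=C F, marked=A
Mark D: refs=B F, marked=A D
Mark C: refs=B null, marked=A C D
Mark F: refs=null A, marked=A C D F
Mark B: refs=null B B, marked=A B C D F
Unmarked (collected): E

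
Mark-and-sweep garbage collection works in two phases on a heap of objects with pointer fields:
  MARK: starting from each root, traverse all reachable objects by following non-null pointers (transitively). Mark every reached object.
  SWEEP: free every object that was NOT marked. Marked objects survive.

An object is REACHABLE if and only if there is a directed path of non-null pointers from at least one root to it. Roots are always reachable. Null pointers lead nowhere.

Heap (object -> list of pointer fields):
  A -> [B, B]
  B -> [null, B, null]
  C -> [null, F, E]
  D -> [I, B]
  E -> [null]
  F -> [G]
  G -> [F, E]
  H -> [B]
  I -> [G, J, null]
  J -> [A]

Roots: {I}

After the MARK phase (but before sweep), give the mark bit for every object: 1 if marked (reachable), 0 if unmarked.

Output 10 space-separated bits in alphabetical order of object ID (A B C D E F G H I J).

Roots: I
Mark I: refs=G J null, marked=I
Mark G: refs=F E, marked=G I
Mark J: refs=A, marked=G I J
Mark F: refs=G, marked=F G I J
Mark E: refs=null, marked=E F G I J
Mark A: refs=B B, marked=A E F G I J
Mark B: refs=null B null, marked=A B E F G I J
Unmarked (collected): C D H

Answer: 1 1 0 0 1 1 1 0 1 1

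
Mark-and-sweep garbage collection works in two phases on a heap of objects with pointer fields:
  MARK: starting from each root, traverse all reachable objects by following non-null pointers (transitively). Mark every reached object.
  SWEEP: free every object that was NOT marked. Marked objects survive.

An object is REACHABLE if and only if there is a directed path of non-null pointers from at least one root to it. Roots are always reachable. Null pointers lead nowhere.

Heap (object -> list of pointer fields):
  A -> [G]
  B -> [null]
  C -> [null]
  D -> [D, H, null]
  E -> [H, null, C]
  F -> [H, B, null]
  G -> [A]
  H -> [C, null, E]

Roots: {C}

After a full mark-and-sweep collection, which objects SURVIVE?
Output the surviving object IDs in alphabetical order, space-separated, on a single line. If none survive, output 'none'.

Answer: C

Derivation:
Roots: C
Mark C: refs=null, marked=C
Unmarked (collected): A B D E F G H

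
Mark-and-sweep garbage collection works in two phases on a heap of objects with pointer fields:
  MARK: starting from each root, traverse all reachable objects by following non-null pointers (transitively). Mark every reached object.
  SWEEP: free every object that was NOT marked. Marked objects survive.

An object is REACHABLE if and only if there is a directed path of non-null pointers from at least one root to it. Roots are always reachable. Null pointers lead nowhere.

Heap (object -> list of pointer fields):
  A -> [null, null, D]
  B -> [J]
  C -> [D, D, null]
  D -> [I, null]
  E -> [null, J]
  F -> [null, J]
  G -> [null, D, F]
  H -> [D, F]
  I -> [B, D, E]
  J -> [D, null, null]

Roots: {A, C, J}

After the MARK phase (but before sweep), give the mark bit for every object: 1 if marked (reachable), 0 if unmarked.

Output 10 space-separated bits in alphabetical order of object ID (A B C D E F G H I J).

Answer: 1 1 1 1 1 0 0 0 1 1

Derivation:
Roots: A C J
Mark A: refs=null null D, marked=A
Mark C: refs=D D null, marked=A C
Mark J: refs=D null null, marked=A C J
Mark D: refs=I null, marked=A C D J
Mark I: refs=B D E, marked=A C D I J
Mark B: refs=J, marked=A B C D I J
Mark E: refs=null J, marked=A B C D E I J
Unmarked (collected): F G H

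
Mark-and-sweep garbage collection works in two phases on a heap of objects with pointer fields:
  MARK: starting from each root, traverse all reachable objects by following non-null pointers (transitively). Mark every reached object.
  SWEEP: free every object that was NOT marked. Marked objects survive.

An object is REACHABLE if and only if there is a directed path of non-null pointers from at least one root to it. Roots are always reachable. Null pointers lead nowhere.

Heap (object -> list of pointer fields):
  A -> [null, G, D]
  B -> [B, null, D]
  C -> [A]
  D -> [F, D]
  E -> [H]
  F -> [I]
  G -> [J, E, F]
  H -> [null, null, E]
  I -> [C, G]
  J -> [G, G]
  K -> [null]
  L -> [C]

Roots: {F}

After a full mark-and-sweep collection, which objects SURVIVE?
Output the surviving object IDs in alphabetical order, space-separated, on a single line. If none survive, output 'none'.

Answer: A C D E F G H I J

Derivation:
Roots: F
Mark F: refs=I, marked=F
Mark I: refs=C G, marked=F I
Mark C: refs=A, marked=C F I
Mark G: refs=J E F, marked=C F G I
Mark A: refs=null G D, marked=A C F G I
Mark J: refs=G G, marked=A C F G I J
Mark E: refs=H, marked=A C E F G I J
Mark D: refs=F D, marked=A C D E F G I J
Mark H: refs=null null E, marked=A C D E F G H I J
Unmarked (collected): B K L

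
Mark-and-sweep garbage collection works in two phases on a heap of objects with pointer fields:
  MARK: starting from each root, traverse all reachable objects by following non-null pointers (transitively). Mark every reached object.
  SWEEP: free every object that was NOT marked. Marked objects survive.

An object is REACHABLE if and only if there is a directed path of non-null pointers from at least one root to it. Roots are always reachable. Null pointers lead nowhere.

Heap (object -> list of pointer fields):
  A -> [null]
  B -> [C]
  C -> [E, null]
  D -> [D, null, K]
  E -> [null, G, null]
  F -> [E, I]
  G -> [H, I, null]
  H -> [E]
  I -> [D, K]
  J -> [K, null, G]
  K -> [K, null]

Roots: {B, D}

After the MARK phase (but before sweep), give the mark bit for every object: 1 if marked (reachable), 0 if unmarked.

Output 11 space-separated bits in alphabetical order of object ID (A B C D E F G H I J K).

Roots: B D
Mark B: refs=C, marked=B
Mark D: refs=D null K, marked=B D
Mark C: refs=E null, marked=B C D
Mark K: refs=K null, marked=B C D K
Mark E: refs=null G null, marked=B C D E K
Mark G: refs=H I null, marked=B C D E G K
Mark H: refs=E, marked=B C D E G H K
Mark I: refs=D K, marked=B C D E G H I K
Unmarked (collected): A F J

Answer: 0 1 1 1 1 0 1 1 1 0 1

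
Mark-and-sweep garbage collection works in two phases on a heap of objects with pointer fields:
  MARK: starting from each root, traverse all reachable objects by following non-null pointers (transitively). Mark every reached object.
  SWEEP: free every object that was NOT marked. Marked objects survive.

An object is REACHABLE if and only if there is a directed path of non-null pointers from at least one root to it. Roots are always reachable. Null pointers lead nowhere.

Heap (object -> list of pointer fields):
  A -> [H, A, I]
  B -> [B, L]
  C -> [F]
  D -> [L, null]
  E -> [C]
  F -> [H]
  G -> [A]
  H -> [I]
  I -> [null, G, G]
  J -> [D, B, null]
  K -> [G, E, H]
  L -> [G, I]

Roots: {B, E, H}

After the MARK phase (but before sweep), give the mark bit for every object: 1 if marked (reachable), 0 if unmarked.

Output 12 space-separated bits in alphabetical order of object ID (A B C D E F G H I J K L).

Answer: 1 1 1 0 1 1 1 1 1 0 0 1

Derivation:
Roots: B E H
Mark B: refs=B L, marked=B
Mark E: refs=C, marked=B E
Mark H: refs=I, marked=B E H
Mark L: refs=G I, marked=B E H L
Mark C: refs=F, marked=B C E H L
Mark I: refs=null G G, marked=B C E H I L
Mark G: refs=A, marked=B C E G H I L
Mark F: refs=H, marked=B C E F G H I L
Mark A: refs=H A I, marked=A B C E F G H I L
Unmarked (collected): D J K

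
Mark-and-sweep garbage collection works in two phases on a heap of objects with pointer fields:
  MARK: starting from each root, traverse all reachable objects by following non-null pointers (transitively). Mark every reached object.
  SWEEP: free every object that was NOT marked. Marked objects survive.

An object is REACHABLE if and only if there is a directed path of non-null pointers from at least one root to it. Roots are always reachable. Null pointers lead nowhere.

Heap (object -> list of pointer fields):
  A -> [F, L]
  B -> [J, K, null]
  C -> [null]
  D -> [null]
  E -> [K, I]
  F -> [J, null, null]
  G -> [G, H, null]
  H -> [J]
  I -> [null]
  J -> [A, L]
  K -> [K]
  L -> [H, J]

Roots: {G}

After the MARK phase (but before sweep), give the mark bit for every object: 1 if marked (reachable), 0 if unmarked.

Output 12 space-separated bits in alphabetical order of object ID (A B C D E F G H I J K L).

Roots: G
Mark G: refs=G H null, marked=G
Mark H: refs=J, marked=G H
Mark J: refs=A L, marked=G H J
Mark A: refs=F L, marked=A G H J
Mark L: refs=H J, marked=A G H J L
Mark F: refs=J null null, marked=A F G H J L
Unmarked (collected): B C D E I K

Answer: 1 0 0 0 0 1 1 1 0 1 0 1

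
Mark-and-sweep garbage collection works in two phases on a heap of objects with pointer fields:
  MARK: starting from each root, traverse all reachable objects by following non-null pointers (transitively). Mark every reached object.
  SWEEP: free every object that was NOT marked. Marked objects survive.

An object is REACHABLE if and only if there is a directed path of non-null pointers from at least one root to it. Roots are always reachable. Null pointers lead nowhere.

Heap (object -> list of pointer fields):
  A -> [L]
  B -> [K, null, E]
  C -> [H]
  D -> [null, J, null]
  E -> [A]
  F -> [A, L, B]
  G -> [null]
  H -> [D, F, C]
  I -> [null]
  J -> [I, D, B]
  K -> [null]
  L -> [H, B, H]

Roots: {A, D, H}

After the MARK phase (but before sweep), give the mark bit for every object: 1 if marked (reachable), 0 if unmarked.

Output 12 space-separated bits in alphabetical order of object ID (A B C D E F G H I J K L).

Answer: 1 1 1 1 1 1 0 1 1 1 1 1

Derivation:
Roots: A D H
Mark A: refs=L, marked=A
Mark D: refs=null J null, marked=A D
Mark H: refs=D F C, marked=A D H
Mark L: refs=H B H, marked=A D H L
Mark J: refs=I D B, marked=A D H J L
Mark F: refs=A L B, marked=A D F H J L
Mark C: refs=H, marked=A C D F H J L
Mark B: refs=K null E, marked=A B C D F H J L
Mark I: refs=null, marked=A B C D F H I J L
Mark K: refs=null, marked=A B C D F H I J K L
Mark E: refs=A, marked=A B C D E F H I J K L
Unmarked (collected): G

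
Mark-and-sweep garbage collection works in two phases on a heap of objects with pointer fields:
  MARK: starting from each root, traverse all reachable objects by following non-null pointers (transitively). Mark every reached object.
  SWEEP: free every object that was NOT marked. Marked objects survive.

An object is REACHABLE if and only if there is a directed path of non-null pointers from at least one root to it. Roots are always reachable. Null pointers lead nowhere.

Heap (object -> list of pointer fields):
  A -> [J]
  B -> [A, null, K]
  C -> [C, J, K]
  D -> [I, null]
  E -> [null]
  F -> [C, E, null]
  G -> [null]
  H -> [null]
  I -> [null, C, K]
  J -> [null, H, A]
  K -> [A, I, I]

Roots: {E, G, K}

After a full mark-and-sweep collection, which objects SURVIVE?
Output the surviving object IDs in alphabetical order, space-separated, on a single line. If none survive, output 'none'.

Roots: E G K
Mark E: refs=null, marked=E
Mark G: refs=null, marked=E G
Mark K: refs=A I I, marked=E G K
Mark A: refs=J, marked=A E G K
Mark I: refs=null C K, marked=A E G I K
Mark J: refs=null H A, marked=A E G I J K
Mark C: refs=C J K, marked=A C E G I J K
Mark H: refs=null, marked=A C E G H I J K
Unmarked (collected): B D F

Answer: A C E G H I J K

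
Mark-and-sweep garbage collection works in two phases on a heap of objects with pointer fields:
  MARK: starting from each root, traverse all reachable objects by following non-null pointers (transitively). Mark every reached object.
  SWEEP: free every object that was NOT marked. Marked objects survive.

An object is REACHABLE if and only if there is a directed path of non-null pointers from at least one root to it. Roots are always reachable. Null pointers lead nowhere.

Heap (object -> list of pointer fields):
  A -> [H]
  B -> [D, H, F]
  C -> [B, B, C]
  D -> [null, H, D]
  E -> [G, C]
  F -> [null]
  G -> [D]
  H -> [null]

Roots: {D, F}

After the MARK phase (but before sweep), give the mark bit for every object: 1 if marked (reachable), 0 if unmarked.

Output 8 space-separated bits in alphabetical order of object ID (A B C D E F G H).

Answer: 0 0 0 1 0 1 0 1

Derivation:
Roots: D F
Mark D: refs=null H D, marked=D
Mark F: refs=null, marked=D F
Mark H: refs=null, marked=D F H
Unmarked (collected): A B C E G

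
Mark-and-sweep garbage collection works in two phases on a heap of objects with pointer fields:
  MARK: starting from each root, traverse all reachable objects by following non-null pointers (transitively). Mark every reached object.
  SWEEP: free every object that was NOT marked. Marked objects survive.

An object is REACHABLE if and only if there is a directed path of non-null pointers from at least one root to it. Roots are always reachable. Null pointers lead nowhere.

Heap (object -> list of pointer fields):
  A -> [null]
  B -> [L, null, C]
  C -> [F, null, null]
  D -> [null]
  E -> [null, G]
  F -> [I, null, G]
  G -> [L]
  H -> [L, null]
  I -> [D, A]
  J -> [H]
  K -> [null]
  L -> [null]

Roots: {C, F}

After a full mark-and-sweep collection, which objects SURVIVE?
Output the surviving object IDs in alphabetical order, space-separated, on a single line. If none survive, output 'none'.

Answer: A C D F G I L

Derivation:
Roots: C F
Mark C: refs=F null null, marked=C
Mark F: refs=I null G, marked=C F
Mark I: refs=D A, marked=C F I
Mark G: refs=L, marked=C F G I
Mark D: refs=null, marked=C D F G I
Mark A: refs=null, marked=A C D F G I
Mark L: refs=null, marked=A C D F G I L
Unmarked (collected): B E H J K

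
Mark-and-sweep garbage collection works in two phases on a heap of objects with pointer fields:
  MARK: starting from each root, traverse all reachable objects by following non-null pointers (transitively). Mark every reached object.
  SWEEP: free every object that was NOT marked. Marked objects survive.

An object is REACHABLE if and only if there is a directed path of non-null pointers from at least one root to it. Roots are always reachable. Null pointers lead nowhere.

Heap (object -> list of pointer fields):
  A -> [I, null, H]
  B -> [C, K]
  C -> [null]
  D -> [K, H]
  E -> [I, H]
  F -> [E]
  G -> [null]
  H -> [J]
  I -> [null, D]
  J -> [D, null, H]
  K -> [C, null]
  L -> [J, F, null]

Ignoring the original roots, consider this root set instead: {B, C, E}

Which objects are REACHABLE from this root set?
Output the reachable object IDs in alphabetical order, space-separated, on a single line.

Roots: B C E
Mark B: refs=C K, marked=B
Mark C: refs=null, marked=B C
Mark E: refs=I H, marked=B C E
Mark K: refs=C null, marked=B C E K
Mark I: refs=null D, marked=B C E I K
Mark H: refs=J, marked=B C E H I K
Mark D: refs=K H, marked=B C D E H I K
Mark J: refs=D null H, marked=B C D E H I J K
Unmarked (collected): A F G L

Answer: B C D E H I J K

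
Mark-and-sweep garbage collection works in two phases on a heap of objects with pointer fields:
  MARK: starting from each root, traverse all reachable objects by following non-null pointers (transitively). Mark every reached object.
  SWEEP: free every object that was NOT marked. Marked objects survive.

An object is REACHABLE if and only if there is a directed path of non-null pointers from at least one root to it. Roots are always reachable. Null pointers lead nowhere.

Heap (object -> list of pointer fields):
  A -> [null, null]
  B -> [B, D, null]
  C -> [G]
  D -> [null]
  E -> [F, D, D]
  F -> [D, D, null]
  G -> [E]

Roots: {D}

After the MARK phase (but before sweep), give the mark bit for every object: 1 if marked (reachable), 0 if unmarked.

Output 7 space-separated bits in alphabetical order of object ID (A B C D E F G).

Answer: 0 0 0 1 0 0 0

Derivation:
Roots: D
Mark D: refs=null, marked=D
Unmarked (collected): A B C E F G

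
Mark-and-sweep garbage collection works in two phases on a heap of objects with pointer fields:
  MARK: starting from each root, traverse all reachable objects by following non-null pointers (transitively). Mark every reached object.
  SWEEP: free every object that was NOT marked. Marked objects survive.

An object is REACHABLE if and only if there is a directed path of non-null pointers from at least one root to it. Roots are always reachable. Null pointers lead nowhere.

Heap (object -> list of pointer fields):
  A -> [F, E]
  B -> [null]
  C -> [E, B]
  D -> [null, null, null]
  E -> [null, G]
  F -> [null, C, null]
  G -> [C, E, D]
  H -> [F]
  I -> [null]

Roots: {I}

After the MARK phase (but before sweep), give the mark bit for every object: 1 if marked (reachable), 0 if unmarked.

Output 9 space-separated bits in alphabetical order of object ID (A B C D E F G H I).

Answer: 0 0 0 0 0 0 0 0 1

Derivation:
Roots: I
Mark I: refs=null, marked=I
Unmarked (collected): A B C D E F G H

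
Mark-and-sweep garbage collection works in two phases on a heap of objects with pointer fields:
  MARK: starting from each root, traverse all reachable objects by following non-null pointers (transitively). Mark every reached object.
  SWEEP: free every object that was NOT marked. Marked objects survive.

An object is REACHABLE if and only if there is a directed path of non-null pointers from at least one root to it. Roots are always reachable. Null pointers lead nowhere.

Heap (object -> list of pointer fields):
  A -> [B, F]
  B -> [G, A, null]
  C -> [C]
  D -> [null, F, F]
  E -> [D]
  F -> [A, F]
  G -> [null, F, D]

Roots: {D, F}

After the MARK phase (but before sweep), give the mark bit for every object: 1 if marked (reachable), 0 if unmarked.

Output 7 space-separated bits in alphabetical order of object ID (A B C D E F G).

Answer: 1 1 0 1 0 1 1

Derivation:
Roots: D F
Mark D: refs=null F F, marked=D
Mark F: refs=A F, marked=D F
Mark A: refs=B F, marked=A D F
Mark B: refs=G A null, marked=A B D F
Mark G: refs=null F D, marked=A B D F G
Unmarked (collected): C E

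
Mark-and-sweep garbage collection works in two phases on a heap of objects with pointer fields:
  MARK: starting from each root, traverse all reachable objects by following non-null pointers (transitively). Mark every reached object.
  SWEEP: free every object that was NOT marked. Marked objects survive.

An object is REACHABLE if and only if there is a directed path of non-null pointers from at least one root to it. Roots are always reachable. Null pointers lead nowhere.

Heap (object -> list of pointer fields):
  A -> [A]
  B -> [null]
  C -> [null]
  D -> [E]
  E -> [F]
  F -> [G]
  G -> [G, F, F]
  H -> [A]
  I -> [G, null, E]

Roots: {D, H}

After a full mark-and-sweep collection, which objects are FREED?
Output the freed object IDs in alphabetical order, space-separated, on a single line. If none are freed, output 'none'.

Roots: D H
Mark D: refs=E, marked=D
Mark H: refs=A, marked=D H
Mark E: refs=F, marked=D E H
Mark A: refs=A, marked=A D E H
Mark F: refs=G, marked=A D E F H
Mark G: refs=G F F, marked=A D E F G H
Unmarked (collected): B C I

Answer: B C I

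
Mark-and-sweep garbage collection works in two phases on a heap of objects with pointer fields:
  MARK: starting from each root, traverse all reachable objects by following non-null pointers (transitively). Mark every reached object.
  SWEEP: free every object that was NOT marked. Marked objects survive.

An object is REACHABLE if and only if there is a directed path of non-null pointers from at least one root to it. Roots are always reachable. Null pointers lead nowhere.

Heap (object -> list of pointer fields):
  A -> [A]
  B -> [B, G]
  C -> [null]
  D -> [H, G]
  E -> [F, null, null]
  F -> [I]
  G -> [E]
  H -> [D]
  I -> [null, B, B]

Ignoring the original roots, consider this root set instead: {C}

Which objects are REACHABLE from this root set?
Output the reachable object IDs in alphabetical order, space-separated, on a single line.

Roots: C
Mark C: refs=null, marked=C
Unmarked (collected): A B D E F G H I

Answer: C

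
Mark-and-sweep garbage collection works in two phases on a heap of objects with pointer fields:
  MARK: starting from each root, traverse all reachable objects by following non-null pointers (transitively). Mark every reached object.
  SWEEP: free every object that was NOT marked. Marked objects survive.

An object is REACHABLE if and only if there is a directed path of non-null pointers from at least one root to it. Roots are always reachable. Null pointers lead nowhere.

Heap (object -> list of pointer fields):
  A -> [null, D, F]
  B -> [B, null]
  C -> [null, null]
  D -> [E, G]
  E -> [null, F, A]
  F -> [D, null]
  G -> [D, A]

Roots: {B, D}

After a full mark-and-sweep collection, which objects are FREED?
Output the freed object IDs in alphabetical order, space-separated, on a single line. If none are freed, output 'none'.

Roots: B D
Mark B: refs=B null, marked=B
Mark D: refs=E G, marked=B D
Mark E: refs=null F A, marked=B D E
Mark G: refs=D A, marked=B D E G
Mark F: refs=D null, marked=B D E F G
Mark A: refs=null D F, marked=A B D E F G
Unmarked (collected): C

Answer: C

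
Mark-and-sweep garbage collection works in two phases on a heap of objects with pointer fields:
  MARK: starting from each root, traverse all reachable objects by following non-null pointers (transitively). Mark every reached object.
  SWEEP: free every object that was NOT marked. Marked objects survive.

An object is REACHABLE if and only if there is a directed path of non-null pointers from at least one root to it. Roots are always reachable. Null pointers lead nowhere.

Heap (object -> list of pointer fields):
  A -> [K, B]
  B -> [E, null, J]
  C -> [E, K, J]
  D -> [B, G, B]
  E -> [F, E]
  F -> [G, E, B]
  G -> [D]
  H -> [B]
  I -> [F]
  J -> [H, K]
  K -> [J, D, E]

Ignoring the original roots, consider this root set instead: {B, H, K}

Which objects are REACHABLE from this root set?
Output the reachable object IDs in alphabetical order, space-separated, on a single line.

Answer: B D E F G H J K

Derivation:
Roots: B H K
Mark B: refs=E null J, marked=B
Mark H: refs=B, marked=B H
Mark K: refs=J D E, marked=B H K
Mark E: refs=F E, marked=B E H K
Mark J: refs=H K, marked=B E H J K
Mark D: refs=B G B, marked=B D E H J K
Mark F: refs=G E B, marked=B D E F H J K
Mark G: refs=D, marked=B D E F G H J K
Unmarked (collected): A C I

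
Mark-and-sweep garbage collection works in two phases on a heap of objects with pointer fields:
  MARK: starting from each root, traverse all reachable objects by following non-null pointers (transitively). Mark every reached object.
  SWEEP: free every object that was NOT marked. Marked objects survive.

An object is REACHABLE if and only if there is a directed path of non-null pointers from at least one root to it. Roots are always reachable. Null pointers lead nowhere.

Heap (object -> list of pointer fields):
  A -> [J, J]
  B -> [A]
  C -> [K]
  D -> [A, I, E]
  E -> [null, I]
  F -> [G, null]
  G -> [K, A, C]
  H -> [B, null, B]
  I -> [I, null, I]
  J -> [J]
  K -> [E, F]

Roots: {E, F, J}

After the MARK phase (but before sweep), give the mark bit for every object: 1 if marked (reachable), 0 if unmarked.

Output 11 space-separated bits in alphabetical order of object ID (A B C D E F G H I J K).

Answer: 1 0 1 0 1 1 1 0 1 1 1

Derivation:
Roots: E F J
Mark E: refs=null I, marked=E
Mark F: refs=G null, marked=E F
Mark J: refs=J, marked=E F J
Mark I: refs=I null I, marked=E F I J
Mark G: refs=K A C, marked=E F G I J
Mark K: refs=E F, marked=E F G I J K
Mark A: refs=J J, marked=A E F G I J K
Mark C: refs=K, marked=A C E F G I J K
Unmarked (collected): B D H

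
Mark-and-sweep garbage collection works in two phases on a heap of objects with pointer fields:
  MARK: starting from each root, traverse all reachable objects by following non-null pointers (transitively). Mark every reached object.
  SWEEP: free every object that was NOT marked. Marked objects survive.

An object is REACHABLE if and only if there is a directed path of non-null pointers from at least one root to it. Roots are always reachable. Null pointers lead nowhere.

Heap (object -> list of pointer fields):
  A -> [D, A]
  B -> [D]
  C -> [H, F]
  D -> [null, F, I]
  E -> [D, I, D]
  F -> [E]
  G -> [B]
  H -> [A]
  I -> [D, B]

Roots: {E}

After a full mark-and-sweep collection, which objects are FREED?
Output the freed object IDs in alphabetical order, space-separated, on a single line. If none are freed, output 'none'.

Roots: E
Mark E: refs=D I D, marked=E
Mark D: refs=null F I, marked=D E
Mark I: refs=D B, marked=D E I
Mark F: refs=E, marked=D E F I
Mark B: refs=D, marked=B D E F I
Unmarked (collected): A C G H

Answer: A C G H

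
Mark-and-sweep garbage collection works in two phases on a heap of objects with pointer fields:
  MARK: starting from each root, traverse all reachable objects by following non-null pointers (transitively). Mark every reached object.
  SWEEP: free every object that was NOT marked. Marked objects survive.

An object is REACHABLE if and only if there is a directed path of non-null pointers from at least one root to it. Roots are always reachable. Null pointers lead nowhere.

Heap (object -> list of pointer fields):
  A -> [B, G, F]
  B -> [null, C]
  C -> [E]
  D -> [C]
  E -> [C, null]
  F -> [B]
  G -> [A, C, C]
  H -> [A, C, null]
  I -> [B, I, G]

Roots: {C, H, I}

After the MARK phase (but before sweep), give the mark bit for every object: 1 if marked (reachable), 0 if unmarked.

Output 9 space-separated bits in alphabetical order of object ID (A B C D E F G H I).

Roots: C H I
Mark C: refs=E, marked=C
Mark H: refs=A C null, marked=C H
Mark I: refs=B I G, marked=C H I
Mark E: refs=C null, marked=C E H I
Mark A: refs=B G F, marked=A C E H I
Mark B: refs=null C, marked=A B C E H I
Mark G: refs=A C C, marked=A B C E G H I
Mark F: refs=B, marked=A B C E F G H I
Unmarked (collected): D

Answer: 1 1 1 0 1 1 1 1 1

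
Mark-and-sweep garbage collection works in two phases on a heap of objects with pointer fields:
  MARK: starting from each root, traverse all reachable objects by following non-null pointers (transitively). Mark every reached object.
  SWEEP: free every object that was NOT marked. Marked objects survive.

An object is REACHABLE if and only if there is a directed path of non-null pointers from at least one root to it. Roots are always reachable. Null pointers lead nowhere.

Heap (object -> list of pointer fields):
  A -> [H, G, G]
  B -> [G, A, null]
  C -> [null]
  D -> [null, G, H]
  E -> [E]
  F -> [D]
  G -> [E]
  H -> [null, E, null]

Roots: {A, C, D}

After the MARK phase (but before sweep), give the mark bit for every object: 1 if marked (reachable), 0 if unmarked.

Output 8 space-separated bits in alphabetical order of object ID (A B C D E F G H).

Roots: A C D
Mark A: refs=H G G, marked=A
Mark C: refs=null, marked=A C
Mark D: refs=null G H, marked=A C D
Mark H: refs=null E null, marked=A C D H
Mark G: refs=E, marked=A C D G H
Mark E: refs=E, marked=A C D E G H
Unmarked (collected): B F

Answer: 1 0 1 1 1 0 1 1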